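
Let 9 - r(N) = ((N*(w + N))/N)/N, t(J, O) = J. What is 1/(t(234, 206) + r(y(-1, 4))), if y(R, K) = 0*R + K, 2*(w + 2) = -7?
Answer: 8/1947 ≈ 0.0041089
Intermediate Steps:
w = -11/2 (w = -2 + (½)*(-7) = -2 - 7/2 = -11/2 ≈ -5.5000)
y(R, K) = K (y(R, K) = 0 + K = K)
r(N) = 9 - (-11/2 + N)/N (r(N) = 9 - (N*(-11/2 + N))/N/N = 9 - (-11/2 + N)/N)
1/(t(234, 206) + r(y(-1, 4))) = 1/(234 + (8 + (11/2)/4)) = 1/(234 + (8 + (11/2)*(¼))) = 1/(234 + (8 + 11/8)) = 1/(234 + 75/8) = 1/(1947/8) = 8/1947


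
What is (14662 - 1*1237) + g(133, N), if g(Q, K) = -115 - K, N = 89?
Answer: 13221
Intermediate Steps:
(14662 - 1*1237) + g(133, N) = (14662 - 1*1237) + (-115 - 1*89) = (14662 - 1237) + (-115 - 89) = 13425 - 204 = 13221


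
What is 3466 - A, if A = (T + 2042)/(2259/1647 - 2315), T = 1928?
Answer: 734105057/211697 ≈ 3467.7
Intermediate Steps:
A = -363255/211697 (A = (1928 + 2042)/(2259/1647 - 2315) = 3970/(2259*(1/1647) - 2315) = 3970/(251/183 - 2315) = 3970/(-423394/183) = 3970*(-183/423394) = -363255/211697 ≈ -1.7159)
3466 - A = 3466 - 1*(-363255/211697) = 3466 + 363255/211697 = 734105057/211697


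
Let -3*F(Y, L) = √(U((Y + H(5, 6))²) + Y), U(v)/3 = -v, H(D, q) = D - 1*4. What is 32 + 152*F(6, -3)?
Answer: 32 - 152*I*√141/3 ≈ 32.0 - 601.63*I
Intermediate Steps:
H(D, q) = -4 + D (H(D, q) = D - 4 = -4 + D)
U(v) = -3*v (U(v) = 3*(-v) = -3*v)
F(Y, L) = -√(Y - 3*(1 + Y)²)/3 (F(Y, L) = -√(-3*(Y + (-4 + 5))² + Y)/3 = -√(-3*(Y + 1)² + Y)/3 = -√(-3*(1 + Y)² + Y)/3 = -√(Y - 3*(1 + Y)²)/3)
32 + 152*F(6, -3) = 32 + 152*(-√(6 - 3*(1 + 6)²)/3) = 32 + 152*(-√(6 - 3*7²)/3) = 32 + 152*(-√(6 - 3*49)/3) = 32 + 152*(-√(6 - 147)/3) = 32 + 152*(-I*√141/3) = 32 - 152*I*√141/3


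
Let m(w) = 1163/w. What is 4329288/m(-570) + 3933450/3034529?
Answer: -7488284917048290/3529157227 ≈ -2.1218e+6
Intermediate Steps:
4329288/m(-570) + 3933450/3034529 = 4329288/((1163/(-570))) + 3933450/3034529 = 4329288/((1163*(-1/570))) + 3933450*(1/3034529) = 4329288/(-1163/570) + 3933450/3034529 = 4329288*(-570/1163) + 3933450/3034529 = -2467694160/1163 + 3933450/3034529 = -7488284917048290/3529157227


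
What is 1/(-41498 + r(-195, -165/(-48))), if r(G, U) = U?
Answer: -16/663913 ≈ -2.4100e-5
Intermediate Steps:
1/(-41498 + r(-195, -165/(-48))) = 1/(-41498 - 165/(-48)) = 1/(-41498 - 165*(-1/48)) = 1/(-41498 + 55/16) = 1/(-663913/16) = -16/663913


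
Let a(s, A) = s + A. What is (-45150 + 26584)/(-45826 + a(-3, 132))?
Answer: 18566/45697 ≈ 0.40628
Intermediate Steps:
a(s, A) = A + s
(-45150 + 26584)/(-45826 + a(-3, 132)) = (-45150 + 26584)/(-45826 + (132 - 3)) = -18566/(-45826 + 129) = -18566/(-45697) = -18566*(-1/45697) = 18566/45697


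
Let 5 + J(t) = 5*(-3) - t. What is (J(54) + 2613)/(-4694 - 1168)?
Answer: -2539/5862 ≈ -0.43313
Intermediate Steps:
J(t) = -20 - t (J(t) = -5 + (5*(-3) - t) = -5 + (-15 - t) = -20 - t)
(J(54) + 2613)/(-4694 - 1168) = ((-20 - 1*54) + 2613)/(-4694 - 1168) = ((-20 - 54) + 2613)/(-5862) = (-74 + 2613)*(-1/5862) = 2539*(-1/5862) = -2539/5862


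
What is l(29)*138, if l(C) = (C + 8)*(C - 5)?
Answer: 122544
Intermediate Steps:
l(C) = (-5 + C)*(8 + C) (l(C) = (8 + C)*(-5 + C) = (-5 + C)*(8 + C))
l(29)*138 = (-40 + 29**2 + 3*29)*138 = (-40 + 841 + 87)*138 = 888*138 = 122544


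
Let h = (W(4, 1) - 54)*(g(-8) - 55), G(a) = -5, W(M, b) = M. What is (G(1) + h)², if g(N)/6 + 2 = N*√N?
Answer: -34890975 + 32112000*I*√2 ≈ -3.4891e+7 + 4.5413e+7*I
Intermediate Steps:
g(N) = -12 + 6*N^(3/2) (g(N) = -12 + 6*(N*√N) = -12 + 6*N^(3/2))
h = 3350 + 4800*I*√2 (h = (4 - 54)*((-12 + 6*(-8)^(3/2)) - 55) = -50*((-12 + 6*(-16*I*√2)) - 55) = -50*((-12 - 96*I*√2) - 55) = -50*(-67 - 96*I*√2) = 3350 + 4800*I*√2 ≈ 3350.0 + 6788.2*I)
(G(1) + h)² = (-5 + (3350 + 4800*I*√2))² = (3345 + 4800*I*√2)²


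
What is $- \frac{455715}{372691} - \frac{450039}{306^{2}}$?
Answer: $- \frac{4125427739}{684260676} \approx -6.029$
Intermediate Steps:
$- \frac{455715}{372691} - \frac{450039}{306^{2}} = \left(-455715\right) \frac{1}{372691} - \frac{450039}{93636} = - \frac{455715}{372691} - \frac{150013}{31212} = - \frac{4125427739}{684260676}$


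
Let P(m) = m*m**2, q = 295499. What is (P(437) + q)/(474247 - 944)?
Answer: 83748952/473303 ≈ 176.95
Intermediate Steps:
P(m) = m**3
(P(437) + q)/(474247 - 944) = (437**3 + 295499)/(474247 - 944) = (83453453 + 295499)/473303 = 83748952*(1/473303) = 83748952/473303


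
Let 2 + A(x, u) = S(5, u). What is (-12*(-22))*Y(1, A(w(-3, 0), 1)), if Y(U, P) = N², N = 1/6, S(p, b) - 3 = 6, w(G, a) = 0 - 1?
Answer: 22/3 ≈ 7.3333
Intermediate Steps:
w(G, a) = -1
S(p, b) = 9 (S(p, b) = 3 + 6 = 9)
A(x, u) = 7 (A(x, u) = -2 + 9 = 7)
N = ⅙ ≈ 0.16667
Y(U, P) = 1/36 (Y(U, P) = (⅙)² = 1/36)
(-12*(-22))*Y(1, A(w(-3, 0), 1)) = -12*(-22)*(1/36) = 264*(1/36) = 22/3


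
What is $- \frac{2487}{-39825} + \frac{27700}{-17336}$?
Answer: $- \frac{88336489}{57533850} \approx -1.5354$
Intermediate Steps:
$- \frac{2487}{-39825} + \frac{27700}{-17336} = \left(-2487\right) \left(- \frac{1}{39825}\right) + 27700 \left(- \frac{1}{17336}\right) = \frac{829}{13275} - \frac{6925}{4334} = - \frac{88336489}{57533850}$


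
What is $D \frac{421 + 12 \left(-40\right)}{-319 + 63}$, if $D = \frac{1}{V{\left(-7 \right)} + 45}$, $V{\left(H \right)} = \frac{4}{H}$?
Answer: $\frac{413}{79616} \approx 0.0051874$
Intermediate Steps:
$D = \frac{7}{311}$ ($D = \frac{1}{\frac{4}{-7} + 45} = \frac{1}{4 \left(- \frac{1}{7}\right) + 45} = \frac{1}{- \frac{4}{7} + 45} = \frac{1}{\frac{311}{7}} = \frac{7}{311} \approx 0.022508$)
$D \frac{421 + 12 \left(-40\right)}{-319 + 63} = \frac{7 \frac{421 + 12 \left(-40\right)}{-319 + 63}}{311} = \frac{7 \frac{421 - 480}{-256}}{311} = \frac{7 \left(\left(-59\right) \left(- \frac{1}{256}\right)\right)}{311} = \frac{7}{311} \cdot \frac{59}{256} = \frac{413}{79616}$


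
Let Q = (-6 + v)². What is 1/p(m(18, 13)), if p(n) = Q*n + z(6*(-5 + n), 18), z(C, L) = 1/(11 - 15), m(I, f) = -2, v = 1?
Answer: -4/201 ≈ -0.019901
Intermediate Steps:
Q = 25 (Q = (-6 + 1)² = (-5)² = 25)
z(C, L) = -¼ (z(C, L) = 1/(-4) = -¼)
p(n) = -¼ + 25*n (p(n) = 25*n - ¼ = -¼ + 25*n)
1/p(m(18, 13)) = 1/(-¼ + 25*(-2)) = 1/(-¼ - 50) = 1/(-201/4) = -4/201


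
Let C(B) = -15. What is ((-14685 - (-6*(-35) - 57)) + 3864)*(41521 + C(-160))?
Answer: -455486844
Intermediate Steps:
((-14685 - (-6*(-35) - 57)) + 3864)*(41521 + C(-160)) = ((-14685 - (-6*(-35) - 57)) + 3864)*(41521 - 15) = ((-14685 - (210 - 57)) + 3864)*41506 = ((-14685 - 1*153) + 3864)*41506 = ((-14685 - 153) + 3864)*41506 = (-14838 + 3864)*41506 = -10974*41506 = -455486844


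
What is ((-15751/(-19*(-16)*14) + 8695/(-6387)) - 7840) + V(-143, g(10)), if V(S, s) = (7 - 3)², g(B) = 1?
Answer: -11200945415/1430688 ≈ -7829.1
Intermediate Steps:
V(S, s) = 16 (V(S, s) = 4² = 16)
((-15751/(-19*(-16)*14) + 8695/(-6387)) - 7840) + V(-143, g(10)) = ((-15751/(-19*(-16)*14) + 8695/(-6387)) - 7840) + 16 = ((-15751/(304*14) + 8695*(-1/6387)) - 7840) + 16 = ((-15751/4256 - 8695/6387) - 7840) + 16 = ((-15751*1/4256 - 8695/6387) - 7840) + 16 = ((-829/224 - 8695/6387) - 7840) + 16 = (-7242503/1430688 - 7840) + 16 = -11223836423/1430688 + 16 = -11200945415/1430688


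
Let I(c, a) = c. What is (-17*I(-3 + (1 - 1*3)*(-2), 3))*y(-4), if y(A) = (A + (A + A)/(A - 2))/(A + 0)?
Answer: -34/3 ≈ -11.333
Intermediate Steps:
y(A) = (A + 2*A/(-2 + A))/A (y(A) = (A + (2*A)/(-2 + A))/A = (A + 2*A/(-2 + A))/A)
(-17*I(-3 + (1 - 1*3)*(-2), 3))*y(-4) = (-17*(-3 + (1 - 1*3)*(-2)))*(-4/(-2 - 4)) = (-17*(-3 + (1 - 3)*(-2)))*(-4/(-6)) = (-17*(-3 - 2*(-2)))*(-4*(-1/6)) = -17*(-3 + 4)*(2/3) = -17*1*(2/3) = -17*2/3 = -34/3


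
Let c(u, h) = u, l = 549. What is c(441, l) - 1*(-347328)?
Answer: 347769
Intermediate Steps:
c(441, l) - 1*(-347328) = 441 - 1*(-347328) = 441 + 347328 = 347769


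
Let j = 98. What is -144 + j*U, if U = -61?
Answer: -6122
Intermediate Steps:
-144 + j*U = -144 + 98*(-61) = -144 - 5978 = -6122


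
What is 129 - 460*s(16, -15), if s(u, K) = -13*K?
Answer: -89571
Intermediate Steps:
129 - 460*s(16, -15) = 129 - (-5980)*(-15) = 129 - 460*195 = 129 - 89700 = -89571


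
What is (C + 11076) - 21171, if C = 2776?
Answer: -7319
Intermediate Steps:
(C + 11076) - 21171 = (2776 + 11076) - 21171 = 13852 - 21171 = -7319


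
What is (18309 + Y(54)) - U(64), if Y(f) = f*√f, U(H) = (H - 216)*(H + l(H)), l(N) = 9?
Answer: 29405 + 162*√6 ≈ 29802.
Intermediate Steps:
U(H) = (-216 + H)*(9 + H) (U(H) = (H - 216)*(H + 9) = (-216 + H)*(9 + H))
Y(f) = f^(3/2)
(18309 + Y(54)) - U(64) = (18309 + 54^(3/2)) - (-1944 + 64² - 207*64) = (18309 + 162*√6) - (-1944 + 4096 - 13248) = (18309 + 162*√6) - 1*(-11096) = (18309 + 162*√6) + 11096 = 29405 + 162*√6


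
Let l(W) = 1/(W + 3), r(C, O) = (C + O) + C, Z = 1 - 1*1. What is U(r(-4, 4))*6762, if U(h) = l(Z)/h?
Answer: -1127/2 ≈ -563.50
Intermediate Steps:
Z = 0 (Z = 1 - 1 = 0)
r(C, O) = O + 2*C
l(W) = 1/(3 + W)
U(h) = 1/(3*h) (U(h) = 1/((3 + 0)*h) = 1/(3*h))
U(r(-4, 4))*6762 = (1/(3*(4 + 2*(-4))))*6762 = (1/(3*(4 - 8)))*6762 = ((⅓)/(-4))*6762 = ((⅓)*(-¼))*6762 = -1/12*6762 = -1127/2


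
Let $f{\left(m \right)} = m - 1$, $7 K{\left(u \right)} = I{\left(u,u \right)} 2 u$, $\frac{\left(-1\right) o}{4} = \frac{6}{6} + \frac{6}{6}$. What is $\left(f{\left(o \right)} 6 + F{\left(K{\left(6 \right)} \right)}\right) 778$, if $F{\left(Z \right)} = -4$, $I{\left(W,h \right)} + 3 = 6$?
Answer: $-45124$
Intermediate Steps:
$o = -8$ ($o = - 4 \left(\frac{6}{6} + \frac{6}{6}\right) = - 4 \left(6 \cdot \frac{1}{6} + 6 \cdot \frac{1}{6}\right) = - 4 \left(1 + 1\right) = \left(-4\right) 2 = -8$)
$I{\left(W,h \right)} = 3$ ($I{\left(W,h \right)} = -3 + 6 = 3$)
$K{\left(u \right)} = \frac{6 u}{7}$ ($K{\left(u \right)} = \frac{3 \cdot 2 u}{7} = \frac{6 u}{7}$)
$f{\left(m \right)} = -1 + m$
$\left(f{\left(o \right)} 6 + F{\left(K{\left(6 \right)} \right)}\right) 778 = \left(\left(-1 - 8\right) 6 - 4\right) 778 = \left(\left(-9\right) 6 - 4\right) 778 = \left(-54 - 4\right) 778 = \left(-58\right) 778 = -45124$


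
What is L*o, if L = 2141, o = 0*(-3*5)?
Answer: 0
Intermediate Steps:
o = 0 (o = 0*(-15) = 0)
L*o = 2141*0 = 0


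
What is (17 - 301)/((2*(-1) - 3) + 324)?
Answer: -284/319 ≈ -0.89028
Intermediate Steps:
(17 - 301)/((2*(-1) - 3) + 324) = -284/((-2 - 3) + 324) = -284/(-5 + 324) = -284/319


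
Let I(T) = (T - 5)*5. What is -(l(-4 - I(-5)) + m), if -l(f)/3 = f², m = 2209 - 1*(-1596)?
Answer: 2543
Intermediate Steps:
I(T) = -25 + 5*T (I(T) = (-5 + T)*5 = -25 + 5*T)
m = 3805 (m = 2209 + 1596 = 3805)
l(f) = -3*f²
-(l(-4 - I(-5)) + m) = -(-3*(-4 - (-25 + 5*(-5)))² + 3805) = -(-3*(-4 - (-25 - 25))² + 3805) = -(-3*(-4 - 1*(-50))² + 3805) = -(-3*(-4 + 50)² + 3805) = -(-3*46² + 3805) = -(-3*2116 + 3805) = -(-6348 + 3805) = -1*(-2543) = 2543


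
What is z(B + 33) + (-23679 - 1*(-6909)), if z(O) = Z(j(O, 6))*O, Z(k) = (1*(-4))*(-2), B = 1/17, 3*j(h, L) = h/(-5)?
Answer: -280594/17 ≈ -16506.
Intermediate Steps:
j(h, L) = -h/15 (j(h, L) = (h/(-5))/3 = (h*(-1/5))/3 = (-h/5)/3 = -h/15)
B = 1/17 ≈ 0.058824
Z(k) = 8 (Z(k) = -4*(-2) = 8)
z(O) = 8*O
z(B + 33) + (-23679 - 1*(-6909)) = 8*(1/17 + 33) + (-23679 - 1*(-6909)) = 8*(562/17) + (-23679 + 6909) = 4496/17 - 16770 = -280594/17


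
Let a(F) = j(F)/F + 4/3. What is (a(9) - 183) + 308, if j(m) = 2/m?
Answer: 10235/81 ≈ 126.36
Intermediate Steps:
a(F) = 4/3 + 2/F² (a(F) = (2/F)/F + 4/3 = 2/F² + 4*(⅓) = 2/F² + 4/3 = 4/3 + 2/F²)
(a(9) - 183) + 308 = ((4/3 + 2/9²) - 183) + 308 = ((4/3 + 2*(1/81)) - 183) + 308 = ((4/3 + 2/81) - 183) + 308 = (110/81 - 183) + 308 = -14713/81 + 308 = 10235/81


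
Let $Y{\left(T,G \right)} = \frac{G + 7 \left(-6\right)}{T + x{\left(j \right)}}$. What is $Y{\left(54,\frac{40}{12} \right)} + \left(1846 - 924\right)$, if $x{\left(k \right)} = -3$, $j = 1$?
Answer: $\frac{140950}{153} \approx 921.24$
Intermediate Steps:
$Y{\left(T,G \right)} = \frac{-42 + G}{-3 + T}$ ($Y{\left(T,G \right)} = \frac{G + 7 \left(-6\right)}{T - 3} = \frac{G - 42}{-3 + T} = \frac{-42 + G}{-3 + T}$)
$Y{\left(54,\frac{40}{12} \right)} + \left(1846 - 924\right) = \frac{-42 + \frac{40}{12}}{-3 + 54} + \left(1846 - 924\right) = \frac{-42 + 40 \cdot \frac{1}{12}}{51} + \left(1846 - 924\right) = \frac{-42 + \frac{10}{3}}{51} + 922 = \frac{1}{51} \left(- \frac{116}{3}\right) + 922 = - \frac{116}{153} + 922 = \frac{140950}{153}$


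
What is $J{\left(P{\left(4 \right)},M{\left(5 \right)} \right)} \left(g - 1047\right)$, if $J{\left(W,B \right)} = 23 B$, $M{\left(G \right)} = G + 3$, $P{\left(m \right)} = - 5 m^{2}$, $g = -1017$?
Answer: $-379776$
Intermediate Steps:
$M{\left(G \right)} = 3 + G$
$J{\left(P{\left(4 \right)},M{\left(5 \right)} \right)} \left(g - 1047\right) = 23 \left(3 + 5\right) \left(-1017 - 1047\right) = 23 \cdot 8 \left(-2064\right) = 184 \left(-2064\right) = -379776$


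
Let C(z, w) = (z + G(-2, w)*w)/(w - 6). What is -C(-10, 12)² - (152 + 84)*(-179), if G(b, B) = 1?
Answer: 380195/9 ≈ 42244.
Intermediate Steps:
C(z, w) = (w + z)/(-6 + w) (C(z, w) = (z + 1*w)/(w - 6) = (z + w)/(-6 + w) = (w + z)/(-6 + w))
-C(-10, 12)² - (152 + 84)*(-179) = -((12 - 10)/(-6 + 12))² - (152 + 84)*(-179) = -(2/6)² - 236*(-179) = -((⅙)*2)² - 1*(-42244) = -(⅓)² + 42244 = -1*⅑ + 42244 = -⅑ + 42244 = 380195/9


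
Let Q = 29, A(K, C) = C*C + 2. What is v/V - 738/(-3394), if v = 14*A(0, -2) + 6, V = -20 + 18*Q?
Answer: 168984/425947 ≈ 0.39673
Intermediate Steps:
A(K, C) = 2 + C**2 (A(K, C) = C**2 + 2 = 2 + C**2)
V = 502 (V = -20 + 18*29 = -20 + 522 = 502)
v = 90 (v = 14*(2 + (-2)**2) + 6 = 14*(2 + 4) + 6 = 14*6 + 6 = 84 + 6 = 90)
v/V - 738/(-3394) = 90/502 - 738/(-3394) = 90*(1/502) - 738*(-1/3394) = 45/251 + 369/1697 = 168984/425947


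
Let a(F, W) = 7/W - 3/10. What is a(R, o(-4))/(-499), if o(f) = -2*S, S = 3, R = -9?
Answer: 22/7485 ≈ 0.0029392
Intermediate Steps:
o(f) = -6 (o(f) = -2*3 = -6)
a(F, W) = -3/10 + 7/W (a(F, W) = 7/W - 3*1/10 = 7/W - 3/10 = -3/10 + 7/W)
a(R, o(-4))/(-499) = (-3/10 + 7/(-6))/(-499) = (-3/10 + 7*(-1/6))*(-1/499) = (-3/10 - 7/6)*(-1/499) = -22/15*(-1/499) = 22/7485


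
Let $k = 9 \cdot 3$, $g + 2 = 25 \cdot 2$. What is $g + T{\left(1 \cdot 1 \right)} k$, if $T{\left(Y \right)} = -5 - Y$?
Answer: $-114$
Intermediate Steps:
$g = 48$ ($g = -2 + 25 \cdot 2 = -2 + 50 = 48$)
$k = 27$
$g + T{\left(1 \cdot 1 \right)} k = 48 + \left(-5 - 1 \cdot 1\right) 27 = 48 + \left(-5 - 1\right) 27 = 48 - 162 = -114$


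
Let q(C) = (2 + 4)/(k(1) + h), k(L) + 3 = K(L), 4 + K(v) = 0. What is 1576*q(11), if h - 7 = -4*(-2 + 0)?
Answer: 1182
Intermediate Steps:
K(v) = -4 (K(v) = -4 + 0 = -4)
k(L) = -7 (k(L) = -3 - 4 = -7)
h = 15 (h = 7 - 4*(-2 + 0) = 7 - 4*(-2) = 7 + 8 = 15)
q(C) = 3/4 (q(C) = (2 + 4)/(-7 + 15) = 6/8 = 6*(1/8) = 3/4)
1576*q(11) = 1576*(3/4) = 1182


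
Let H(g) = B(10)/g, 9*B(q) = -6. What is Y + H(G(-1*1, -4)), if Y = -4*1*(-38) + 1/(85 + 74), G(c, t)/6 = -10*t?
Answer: 2900227/19080 ≈ 152.00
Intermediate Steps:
B(q) = -⅔ (B(q) = (⅑)*(-6) = -⅔)
G(c, t) = -60*t (G(c, t) = 6*(-10*t) = -60*t)
H(g) = -2/(3*g)
Y = 24169/159 (Y = -4*(-38) + 1/159 = 152 + 1/159 = 24169/159 ≈ 152.01)
Y + H(G(-1*1, -4)) = 24169/159 - 2/(3*((-60*(-4)))) = 24169/159 - ⅔/240 = 24169/159 - ⅔*1/240 = 24169/159 - 1/360 = 2900227/19080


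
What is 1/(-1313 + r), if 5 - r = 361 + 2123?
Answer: -1/3792 ≈ -0.00026371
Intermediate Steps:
r = -2479 (r = 5 - (361 + 2123) = 5 - 1*2484 = 5 - 2484 = -2479)
1/(-1313 + r) = 1/(-1313 - 2479) = 1/(-3792) = -1/3792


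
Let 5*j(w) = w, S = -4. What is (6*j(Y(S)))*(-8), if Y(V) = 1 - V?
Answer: -48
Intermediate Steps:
j(w) = w/5
(6*j(Y(S)))*(-8) = (6*((1 - 1*(-4))/5))*(-8) = (6*((1 + 4)/5))*(-8) = (6*((⅕)*5))*(-8) = (6*1)*(-8) = 6*(-8) = -48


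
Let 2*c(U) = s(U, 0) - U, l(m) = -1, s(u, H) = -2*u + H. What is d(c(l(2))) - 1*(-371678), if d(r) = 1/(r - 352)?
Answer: 260546276/701 ≈ 3.7168e+5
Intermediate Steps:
s(u, H) = H - 2*u
c(U) = -3*U/2 (c(U) = ((0 - 2*U) - U)/2 = (-2*U - U)/2 = (-3*U)/2 = -3*U/2)
d(r) = 1/(-352 + r)
d(c(l(2))) - 1*(-371678) = 1/(-352 - 3/2*(-1)) - 1*(-371678) = 1/(-352 + 3/2) + 371678 = 1/(-701/2) + 371678 = -2/701 + 371678 = 260546276/701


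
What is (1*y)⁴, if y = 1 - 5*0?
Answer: 1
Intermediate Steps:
y = 1 (y = 1 + 0 = 1)
(1*y)⁴ = (1*1)⁴ = 1⁴ = 1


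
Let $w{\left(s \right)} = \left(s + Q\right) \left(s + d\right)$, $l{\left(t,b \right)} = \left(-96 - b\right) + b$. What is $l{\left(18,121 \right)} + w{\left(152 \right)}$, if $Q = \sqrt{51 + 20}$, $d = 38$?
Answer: $28784 + 190 \sqrt{71} \approx 30385.0$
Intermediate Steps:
$Q = \sqrt{71} \approx 8.4261$
$l{\left(t,b \right)} = -96$
$w{\left(s \right)} = \left(38 + s\right) \left(s + \sqrt{71}\right)$ ($w{\left(s \right)} = \left(s + \sqrt{71}\right) \left(s + 38\right) = \left(s + \sqrt{71}\right) \left(38 + s\right) = \left(38 + s\right) \left(s + \sqrt{71}\right)$)
$l{\left(18,121 \right)} + w{\left(152 \right)} = -96 + \left(152^{2} + 38 \cdot 152 + 38 \sqrt{71} + 152 \sqrt{71}\right) = -96 + \left(23104 + 5776 + 38 \sqrt{71} + 152 \sqrt{71}\right) = -96 + \left(28880 + 190 \sqrt{71}\right) = 28784 + 190 \sqrt{71}$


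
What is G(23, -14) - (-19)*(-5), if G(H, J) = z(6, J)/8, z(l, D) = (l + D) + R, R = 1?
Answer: -767/8 ≈ -95.875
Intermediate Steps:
z(l, D) = 1 + D + l (z(l, D) = (l + D) + 1 = (D + l) + 1 = 1 + D + l)
G(H, J) = 7/8 + J/8 (G(H, J) = (1 + J + 6)/8 = (7 + J)*(⅛) = 7/8 + J/8)
G(23, -14) - (-19)*(-5) = (7/8 + (⅛)*(-14)) - (-19)*(-5) = (7/8 - 7/4) - 1*95 = -7/8 - 95 = -767/8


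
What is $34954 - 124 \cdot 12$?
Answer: $33466$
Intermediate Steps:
$34954 - 124 \cdot 12 = 34954 - 1488 = 33466$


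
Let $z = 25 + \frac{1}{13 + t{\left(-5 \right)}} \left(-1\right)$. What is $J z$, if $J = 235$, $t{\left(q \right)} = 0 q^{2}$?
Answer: $\frac{76140}{13} \approx 5856.9$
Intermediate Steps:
$t{\left(q \right)} = 0$
$z = \frac{324}{13}$ ($z = 25 + \frac{1}{13 + 0} \left(-1\right) = 25 + \frac{1}{13} \left(-1\right) = 25 - \frac{1}{13} = \frac{324}{13} \approx 24.923$)
$J z = 235 \cdot \frac{324}{13} = \frac{76140}{13}$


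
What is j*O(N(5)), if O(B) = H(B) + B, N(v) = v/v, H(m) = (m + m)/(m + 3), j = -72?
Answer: -108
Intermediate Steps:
H(m) = 2*m/(3 + m) (H(m) = (2*m)/(3 + m) = 2*m/(3 + m))
N(v) = 1
O(B) = B + 2*B/(3 + B) (O(B) = 2*B/(3 + B) + B = B + 2*B/(3 + B))
j*O(N(5)) = -72*(5 + 1)/(3 + 1) = -72*6/4 = -72*3/2 = -108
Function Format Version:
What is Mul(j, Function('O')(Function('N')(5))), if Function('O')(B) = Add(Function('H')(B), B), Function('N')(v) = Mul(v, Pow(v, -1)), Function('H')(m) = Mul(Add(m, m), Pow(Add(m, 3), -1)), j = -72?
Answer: -108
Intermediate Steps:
Function('H')(m) = Mul(2, m, Pow(Add(3, m), -1)) (Function('H')(m) = Mul(Mul(2, m), Pow(Add(3, m), -1)) = Mul(2, m, Pow(Add(3, m), -1)))
Function('N')(v) = 1
Function('O')(B) = Add(B, Mul(2, B, Pow(Add(3, B), -1))) (Function('O')(B) = Add(Mul(2, B, Pow(Add(3, B), -1)), B) = Add(B, Mul(2, B, Pow(Add(3, B), -1))))
Mul(j, Function('O')(Function('N')(5))) = Mul(-72, Mul(1, Pow(Add(3, 1), -1), Add(5, 1))) = Mul(-72, Mul(1, Pow(4, -1), 6)) = Mul(-72, Mul(1, Rational(1, 4), 6)) = Mul(-72, Rational(3, 2)) = -108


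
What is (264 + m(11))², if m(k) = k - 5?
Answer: 72900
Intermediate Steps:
m(k) = -5 + k
(264 + m(11))² = (264 + (-5 + 11))² = (264 + 6)² = 270² = 72900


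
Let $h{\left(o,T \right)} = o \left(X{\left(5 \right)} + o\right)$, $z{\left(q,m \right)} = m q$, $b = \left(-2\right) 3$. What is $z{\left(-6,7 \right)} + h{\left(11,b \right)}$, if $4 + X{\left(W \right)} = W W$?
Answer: $310$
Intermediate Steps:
$b = -6$
$X{\left(W \right)} = -4 + W^{2}$ ($X{\left(W \right)} = -4 + W W = -4 + W^{2}$)
$h{\left(o,T \right)} = o \left(21 + o\right)$ ($h{\left(o,T \right)} = o \left(\left(-4 + 5^{2}\right) + o\right) = o \left(\left(-4 + 25\right) + o\right) = o \left(21 + o\right)$)
$z{\left(-6,7 \right)} + h{\left(11,b \right)} = 7 \left(-6\right) + 11 \left(21 + 11\right) = -42 + 11 \cdot 32 = -42 + 352 = 310$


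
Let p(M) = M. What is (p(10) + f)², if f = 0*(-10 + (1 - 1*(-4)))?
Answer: 100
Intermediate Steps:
f = 0 (f = 0*(-10 + (1 + 4)) = 0*(-10 + 5) = 0*(-5) = 0)
(p(10) + f)² = (10 + 0)² = 10² = 100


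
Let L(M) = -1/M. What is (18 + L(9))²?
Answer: 25921/81 ≈ 320.01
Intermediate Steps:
(18 + L(9))² = (18 - 1/9)² = (18 - 1*⅑)² = (18 - ⅑)² = (161/9)² = 25921/81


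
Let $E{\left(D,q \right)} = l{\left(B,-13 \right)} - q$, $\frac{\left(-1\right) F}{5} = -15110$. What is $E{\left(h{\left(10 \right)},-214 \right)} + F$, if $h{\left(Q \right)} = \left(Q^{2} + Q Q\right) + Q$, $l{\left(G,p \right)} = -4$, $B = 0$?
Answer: $75760$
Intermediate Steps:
$h{\left(Q \right)} = Q + 2 Q^{2}$ ($h{\left(Q \right)} = \left(Q^{2} + Q^{2}\right) + Q = 2 Q^{2} + Q = Q + 2 Q^{2}$)
$F = 75550$ ($F = \left(-5\right) \left(-15110\right) = 75550$)
$E{\left(D,q \right)} = -4 - q$
$E{\left(h{\left(10 \right)},-214 \right)} + F = \left(-4 - -214\right) + 75550 = \left(-4 + 214\right) + 75550 = 210 + 75550 = 75760$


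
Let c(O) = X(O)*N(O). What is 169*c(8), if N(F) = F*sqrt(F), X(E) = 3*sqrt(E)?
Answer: 32448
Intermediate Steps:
N(F) = F**(3/2)
c(O) = 3*O**2 (c(O) = (3*sqrt(O))*O**(3/2) = 3*O**2)
169*c(8) = 169*(3*8**2) = 169*(3*64) = 169*192 = 32448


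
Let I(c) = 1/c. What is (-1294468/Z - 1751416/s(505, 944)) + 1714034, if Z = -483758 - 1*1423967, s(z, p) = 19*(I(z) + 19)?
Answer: 266829072062944/156114925 ≈ 1.7092e+6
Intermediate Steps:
I(c) = 1/c
s(z, p) = 361 + 19/z (s(z, p) = 19*(1/z + 19) = 19*(19 + 1/z) = 361 + 19/z)
Z = -1907725 (Z = -483758 - 1423967 = -1907725)
(-1294468/Z - 1751416/s(505, 944)) + 1714034 = (-1294468/(-1907725) - 1751416/(361 + 19/505)) + 1714034 = (-1294468*(-1/1907725) - 1751416/(361 + 19*(1/505))) + 1714034 = (2324/3425 - 1751416/(361 + 19/505)) + 1714034 = (2324/3425 - 1751416/182324/505) + 1714034 = (2324/3425 - 1751416*505/182324) + 1714034 = (2324/3425 - 221116270/45581) + 1714034 = -757217294506/156114925 + 1714034 = 266829072062944/156114925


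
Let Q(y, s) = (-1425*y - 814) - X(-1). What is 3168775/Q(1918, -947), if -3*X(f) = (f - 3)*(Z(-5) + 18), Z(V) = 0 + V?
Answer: -9506325/8201944 ≈ -1.1590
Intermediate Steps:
Z(V) = V
X(f) = 13 - 13*f/3 (X(f) = -(f - 3)*(-5 + 18)/3 = -(-3 + f)*13/3 = -(-39 + 13*f)/3 = 13 - 13*f/3)
Q(y, s) = -2494/3 - 1425*y (Q(y, s) = (-1425*y - 814) - (13 - 13/3*(-1)) = (-814 - 1425*y) - (13 + 13/3) = (-814 - 1425*y) - 1*52/3 = (-814 - 1425*y) - 52/3 = -2494/3 - 1425*y)
3168775/Q(1918, -947) = 3168775/(-2494/3 - 1425*1918) = 3168775/(-2494/3 - 2733150) = 3168775/(-8201944/3) = 3168775*(-3/8201944) = -9506325/8201944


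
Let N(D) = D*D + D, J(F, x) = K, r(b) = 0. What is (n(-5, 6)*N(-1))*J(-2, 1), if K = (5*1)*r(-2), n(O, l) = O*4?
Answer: 0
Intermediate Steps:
n(O, l) = 4*O
K = 0 (K = (5*1)*0 = 5*0 = 0)
J(F, x) = 0
N(D) = D + D**2 (N(D) = D**2 + D = D + D**2)
(n(-5, 6)*N(-1))*J(-2, 1) = ((4*(-5))*(-(1 - 1)))*0 = -(-20)*0*0 = -20*0*0 = 0*0 = 0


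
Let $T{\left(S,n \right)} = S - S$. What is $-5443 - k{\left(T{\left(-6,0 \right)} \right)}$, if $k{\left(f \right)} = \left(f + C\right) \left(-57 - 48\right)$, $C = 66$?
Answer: $1487$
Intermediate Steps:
$T{\left(S,n \right)} = 0$
$k{\left(f \right)} = -6930 - 105 f$ ($k{\left(f \right)} = \left(f + 66\right) \left(-57 - 48\right) = \left(66 + f\right) \left(-105\right) = -6930 - 105 f$)
$-5443 - k{\left(T{\left(-6,0 \right)} \right)} = -5443 - \left(-6930 - 0\right) = -5443 - \left(-6930 + 0\right) = -5443 - -6930 = -5443 + 6930 = 1487$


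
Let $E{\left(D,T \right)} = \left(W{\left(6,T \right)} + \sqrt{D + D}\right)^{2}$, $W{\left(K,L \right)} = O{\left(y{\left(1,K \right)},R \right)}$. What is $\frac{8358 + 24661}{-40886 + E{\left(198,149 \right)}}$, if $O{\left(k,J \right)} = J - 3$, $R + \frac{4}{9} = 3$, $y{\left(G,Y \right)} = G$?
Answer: $- \frac{4385808010143}{5378129746706} + \frac{288850212 \sqrt{11}}{2689064873353} \approx -0.81513$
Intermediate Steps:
$R = \frac{23}{9}$ ($R = - \frac{4}{9} + 3 = \frac{23}{9} \approx 2.5556$)
$O{\left(k,J \right)} = -3 + J$ ($O{\left(k,J \right)} = J - 3 = -3 + J$)
$W{\left(K,L \right)} = - \frac{4}{9}$ ($W{\left(K,L \right)} = -3 + \frac{23}{9} = - \frac{4}{9}$)
$E{\left(D,T \right)} = \left(- \frac{4}{9} + \sqrt{2} \sqrt{D}\right)^{2}$ ($E{\left(D,T \right)} = \left(- \frac{4}{9} + \sqrt{D + D}\right)^{2} = \left(- \frac{4}{9} + \sqrt{2 D}\right)^{2} = \left(- \frac{4}{9} + \sqrt{2} \sqrt{D}\right)^{2}$)
$\frac{8358 + 24661}{-40886 + E{\left(198,149 \right)}} = \frac{8358 + 24661}{-40886 + \frac{\left(-4 + 9 \sqrt{2} \sqrt{198}\right)^{2}}{81}} = \frac{33019}{-40886 + \frac{\left(-4 + 9 \sqrt{2} \cdot 3 \sqrt{22}\right)^{2}}{81}} = \frac{33019}{-40886 + \frac{\left(-4 + 54 \sqrt{11}\right)^{2}}{81}}$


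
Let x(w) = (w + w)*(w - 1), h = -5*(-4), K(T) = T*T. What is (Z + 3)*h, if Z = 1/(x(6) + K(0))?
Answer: 181/3 ≈ 60.333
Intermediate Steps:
K(T) = T²
h = 20
x(w) = 2*w*(-1 + w) (x(w) = (2*w)*(-1 + w) = 2*w*(-1 + w))
Z = 1/60 (Z = 1/(2*6*(-1 + 6) + 0²) = 1/(2*6*5 + 0) = 1/(60 + 0) = 1/60 ≈ 0.016667)
(Z + 3)*h = (1/60 + 3)*20 = (181/60)*20 = 181/3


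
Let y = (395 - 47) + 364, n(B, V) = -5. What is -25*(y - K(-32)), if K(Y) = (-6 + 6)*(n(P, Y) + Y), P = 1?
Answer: -17800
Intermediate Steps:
K(Y) = 0 (K(Y) = (-6 + 6)*(-5 + Y) = 0*(-5 + Y) = 0)
y = 712 (y = 348 + 364 = 712)
-25*(y - K(-32)) = -25*(712 - 1*0) = -25*(712 + 0) = -25*712 = -17800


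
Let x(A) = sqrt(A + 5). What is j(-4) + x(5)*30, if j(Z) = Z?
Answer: -4 + 30*sqrt(10) ≈ 90.868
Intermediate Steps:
x(A) = sqrt(5 + A)
j(-4) + x(5)*30 = -4 + sqrt(5 + 5)*30 = -4 + sqrt(10)*30 = -4 + 30*sqrt(10)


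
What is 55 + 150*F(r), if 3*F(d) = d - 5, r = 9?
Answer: 255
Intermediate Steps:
F(d) = -5/3 + d/3 (F(d) = (d - 5)/3 = (-5 + d)/3 = -5/3 + d/3)
55 + 150*F(r) = 55 + 150*(-5/3 + (1/3)*9) = 55 + 150*(-5/3 + 3) = 55 + 150*(4/3) = 55 + 200 = 255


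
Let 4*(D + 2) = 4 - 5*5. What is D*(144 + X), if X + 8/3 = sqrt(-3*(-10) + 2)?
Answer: -3074/3 - 29*sqrt(2) ≈ -1065.7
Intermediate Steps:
D = -29/4 (D = -2 + (4 - 5*5)/4 = -2 + (4 - 25)/4 = -2 + (1/4)*(-21) = -2 - 21/4 = -29/4 ≈ -7.2500)
X = -8/3 + 4*sqrt(2) (X = -8/3 + sqrt(-3*(-10) + 2) = -8/3 + sqrt(30 + 2) = -8/3 + sqrt(32) = -8/3 + 4*sqrt(2) ≈ 2.9902)
D*(144 + X) = -29*(144 + (-8/3 + 4*sqrt(2)))/4 = -29*(424/3 + 4*sqrt(2))/4 = -3074/3 - 29*sqrt(2)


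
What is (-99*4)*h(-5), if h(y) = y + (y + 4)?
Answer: 2376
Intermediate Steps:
h(y) = 4 + 2*y (h(y) = y + (4 + y) = 4 + 2*y)
(-99*4)*h(-5) = (-99*4)*(4 + 2*(-5)) = -396*(4 - 10) = -396*(-6) = 2376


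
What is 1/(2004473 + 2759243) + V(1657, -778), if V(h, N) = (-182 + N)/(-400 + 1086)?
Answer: -2286583337/1633954588 ≈ -1.3994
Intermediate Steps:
V(h, N) = -13/49 + N/686 (V(h, N) = (-182 + N)/686 = (-182 + N)*(1/686) = -13/49 + N/686)
1/(2004473 + 2759243) + V(1657, -778) = 1/(2004473 + 2759243) + (-13/49 + (1/686)*(-778)) = 1/4763716 + (-13/49 - 389/343) = 1/4763716 - 480/343 = -2286583337/1633954588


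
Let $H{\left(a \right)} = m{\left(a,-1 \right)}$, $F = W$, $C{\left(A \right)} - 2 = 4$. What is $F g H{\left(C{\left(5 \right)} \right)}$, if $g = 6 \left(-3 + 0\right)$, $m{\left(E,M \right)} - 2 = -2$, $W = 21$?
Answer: $0$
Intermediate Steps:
$C{\left(A \right)} = 6$ ($C{\left(A \right)} = 2 + 4 = 6$)
$F = 21$
$m{\left(E,M \right)} = 0$ ($m{\left(E,M \right)} = 2 - 2 = 0$)
$H{\left(a \right)} = 0$
$g = -18$ ($g = 6 \left(-3\right) = -18$)
$F g H{\left(C{\left(5 \right)} \right)} = 21 \left(-18\right) 0 = \left(-378\right) 0 = 0$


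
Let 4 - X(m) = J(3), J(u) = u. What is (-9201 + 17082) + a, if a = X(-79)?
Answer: 7882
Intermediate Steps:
X(m) = 1 (X(m) = 4 - 1*3 = 4 - 3 = 1)
a = 1
(-9201 + 17082) + a = (-9201 + 17082) + 1 = 7881 + 1 = 7882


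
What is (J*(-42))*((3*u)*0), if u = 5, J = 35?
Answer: 0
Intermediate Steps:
(J*(-42))*((3*u)*0) = (35*(-42))*((3*5)*0) = -22050*0 = -1470*0 = 0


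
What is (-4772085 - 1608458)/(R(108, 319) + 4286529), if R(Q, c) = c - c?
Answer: -490811/329733 ≈ -1.4885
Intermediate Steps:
R(Q, c) = 0
(-4772085 - 1608458)/(R(108, 319) + 4286529) = (-4772085 - 1608458)/(0 + 4286529) = -6380543/4286529 = -6380543*1/4286529 = -490811/329733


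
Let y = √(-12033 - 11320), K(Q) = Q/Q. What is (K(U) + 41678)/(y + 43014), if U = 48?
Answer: 1792780506/1850227549 - 458469*I*√193/1850227549 ≈ 0.96895 - 0.0034424*I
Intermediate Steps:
K(Q) = 1
y = 11*I*√193 (y = √(-23353) = 11*I*√193 ≈ 152.82*I)
(K(U) + 41678)/(y + 43014) = (1 + 41678)/(11*I*√193 + 43014) = 41679/(43014 + 11*I*√193)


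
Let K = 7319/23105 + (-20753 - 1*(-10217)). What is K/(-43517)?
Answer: 243426961/1005460285 ≈ 0.24211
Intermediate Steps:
K = -243426961/23105 (K = 7319*(1/23105) + (-20753 + 10217) = 7319/23105 - 10536 = -243426961/23105 ≈ -10536.)
K/(-43517) = -243426961/23105/(-43517) = -243426961/23105*(-1/43517) = 243426961/1005460285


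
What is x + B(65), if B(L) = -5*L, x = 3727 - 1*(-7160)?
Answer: 10562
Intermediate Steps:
x = 10887 (x = 3727 + 7160 = 10887)
x + B(65) = 10887 - 5*65 = 10887 - 325 = 10562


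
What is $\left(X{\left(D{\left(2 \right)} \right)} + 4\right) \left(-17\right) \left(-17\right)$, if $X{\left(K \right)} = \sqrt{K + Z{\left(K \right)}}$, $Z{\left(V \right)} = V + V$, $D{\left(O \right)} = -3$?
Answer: $1156 + 867 i \approx 1156.0 + 867.0 i$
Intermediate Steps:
$Z{\left(V \right)} = 2 V$
$X{\left(K \right)} = \sqrt{3} \sqrt{K}$ ($X{\left(K \right)} = \sqrt{K + 2 K} = \sqrt{3 K} = \sqrt{3} \sqrt{K}$)
$\left(X{\left(D{\left(2 \right)} \right)} + 4\right) \left(-17\right) \left(-17\right) = \left(\sqrt{3} \sqrt{-3} + 4\right) \left(-17\right) \left(-17\right) = \left(\sqrt{3} i \sqrt{3} + 4\right) \left(-17\right) \left(-17\right) = \left(3 i + 4\right) \left(-17\right) \left(-17\right) = \left(4 + 3 i\right) \left(-17\right) \left(-17\right) = \left(-68 - 51 i\right) \left(-17\right) = 1156 + 867 i$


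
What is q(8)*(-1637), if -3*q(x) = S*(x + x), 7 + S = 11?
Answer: 104768/3 ≈ 34923.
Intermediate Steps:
S = 4 (S = -7 + 11 = 4)
q(x) = -8*x/3 (q(x) = -4*(x + x)/3 = -4*2*x/3 = -8*x/3)
q(8)*(-1637) = -8/3*8*(-1637) = -64/3*(-1637) = 104768/3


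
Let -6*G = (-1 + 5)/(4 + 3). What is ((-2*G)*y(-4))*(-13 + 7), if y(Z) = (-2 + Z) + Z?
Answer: 80/7 ≈ 11.429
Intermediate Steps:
y(Z) = -2 + 2*Z
G = -2/21 (G = -(-1 + 5)/(6*(4 + 3)) = -2/(3*7) = -⅙*4/7 = -2/21 ≈ -0.095238)
((-2*G)*y(-4))*(-13 + 7) = ((-2*(-2/21))*(-2 + 2*(-4)))*(-13 + 7) = (4*(-2 - 8)/21)*(-6) = ((4/21)*(-10))*(-6) = -40/21*(-6) = 80/7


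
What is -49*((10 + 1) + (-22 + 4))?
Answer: 343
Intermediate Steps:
-49*((10 + 1) + (-22 + 4)) = -49*(11 - 18) = -49*(-7) = 343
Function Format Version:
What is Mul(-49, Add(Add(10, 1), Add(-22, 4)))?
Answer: 343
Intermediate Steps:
Mul(-49, Add(Add(10, 1), Add(-22, 4))) = Mul(-49, Add(11, -18)) = Mul(-49, -7) = 343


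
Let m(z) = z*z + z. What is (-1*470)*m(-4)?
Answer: -5640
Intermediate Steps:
m(z) = z + z² (m(z) = z² + z = z + z²)
(-1*470)*m(-4) = (-1*470)*(-4*(1 - 4)) = -(-1880)*(-3) = -470*12 = -5640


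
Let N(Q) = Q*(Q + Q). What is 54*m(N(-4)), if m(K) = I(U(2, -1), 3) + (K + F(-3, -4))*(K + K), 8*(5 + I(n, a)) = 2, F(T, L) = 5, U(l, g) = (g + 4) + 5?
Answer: 255231/2 ≈ 1.2762e+5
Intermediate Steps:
U(l, g) = 9 + g (U(l, g) = (4 + g) + 5 = 9 + g)
N(Q) = 2*Q² (N(Q) = Q*(2*Q) = 2*Q²)
I(n, a) = -19/4 (I(n, a) = -5 + (⅛)*2 = -5 + ¼ = -19/4)
m(K) = -19/4 + 2*K*(5 + K) (m(K) = -19/4 + (K + 5)*(K + K) = -19/4 + (5 + K)*(2*K) = -19/4 + 2*K*(5 + K))
54*m(N(-4)) = 54*(-19/4 + 2*(2*(-4)²)² + 10*(2*(-4)²)) = 54*(-19/4 + 2*(2*16)² + 10*(2*16)) = 54*(-19/4 + 2*32² + 10*32) = 54*(-19/4 + 2*1024 + 320) = 54*(-19/4 + 2048 + 320) = 54*(9453/4) = 255231/2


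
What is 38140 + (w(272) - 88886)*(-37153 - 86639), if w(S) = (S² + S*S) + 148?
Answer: -7332162020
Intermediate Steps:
w(S) = 148 + 2*S² (w(S) = (S² + S²) + 148 = 2*S² + 148 = 148 + 2*S²)
38140 + (w(272) - 88886)*(-37153 - 86639) = 38140 + ((148 + 2*272²) - 88886)*(-37153 - 86639) = 38140 + ((148 + 2*73984) - 88886)*(-123792) = 38140 + ((148 + 147968) - 88886)*(-123792) = 38140 + (148116 - 88886)*(-123792) = 38140 + 59230*(-123792) = 38140 - 7332200160 = -7332162020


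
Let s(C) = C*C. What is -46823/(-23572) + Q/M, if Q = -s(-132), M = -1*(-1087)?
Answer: -359821927/25622764 ≈ -14.043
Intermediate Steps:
M = 1087
s(C) = C²
Q = -17424 (Q = -1*(-132)² = -1*17424 = -17424)
-46823/(-23572) + Q/M = -46823/(-23572) - 17424/1087 = -46823*(-1/23572) - 17424*1/1087 = 46823/23572 - 17424/1087 = -359821927/25622764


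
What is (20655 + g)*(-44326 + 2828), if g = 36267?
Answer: -2362149156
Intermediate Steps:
(20655 + g)*(-44326 + 2828) = (20655 + 36267)*(-44326 + 2828) = 56922*(-41498) = -2362149156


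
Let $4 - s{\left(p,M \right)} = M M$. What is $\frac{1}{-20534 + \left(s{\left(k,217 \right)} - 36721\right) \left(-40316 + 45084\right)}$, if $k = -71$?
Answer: $- \frac{1}{399607542} \approx -2.5025 \cdot 10^{-9}$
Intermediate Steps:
$s{\left(p,M \right)} = 4 - M^{2}$ ($s{\left(p,M \right)} = 4 - M M = 4 - M^{2}$)
$\frac{1}{-20534 + \left(s{\left(k,217 \right)} - 36721\right) \left(-40316 + 45084\right)} = \frac{1}{-20534 + \left(\left(4 - 217^{2}\right) - 36721\right) \left(-40316 + 45084\right)} = \frac{1}{-20534 + \left(\left(4 - 47089\right) - 36721\right) 4768} = \frac{1}{-20534 + \left(-47085 - 36721\right) 4768} = \frac{1}{-20534 - 399587008} = \frac{1}{-399607542} = - \frac{1}{399607542}$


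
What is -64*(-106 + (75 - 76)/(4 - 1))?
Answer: 20416/3 ≈ 6805.3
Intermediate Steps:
-64*(-106 + (75 - 76)/(4 - 1)) = -64*(-106 - 1/3) = -64*(-319/3) = 20416/3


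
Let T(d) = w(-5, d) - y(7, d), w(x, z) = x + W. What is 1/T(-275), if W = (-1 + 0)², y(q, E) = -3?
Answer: -1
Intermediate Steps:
W = 1 (W = (-1)² = 1)
w(x, z) = 1 + x (w(x, z) = x + 1 = 1 + x)
T(d) = -1 (T(d) = (1 - 5) - 1*(-3) = -4 + 3 = -1)
1/T(-275) = 1/(-1) = -1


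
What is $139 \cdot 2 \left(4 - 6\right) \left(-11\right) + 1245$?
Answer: $7361$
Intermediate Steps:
$139 \cdot 2 \left(4 - 6\right) \left(-11\right) + 1245 = 139 \cdot 2 \left(-2\right) \left(-11\right) + 1245 = 139 \left(\left(-4\right) \left(-11\right)\right) + 1245 = 139 \cdot 44 + 1245 = 6116 + 1245 = 7361$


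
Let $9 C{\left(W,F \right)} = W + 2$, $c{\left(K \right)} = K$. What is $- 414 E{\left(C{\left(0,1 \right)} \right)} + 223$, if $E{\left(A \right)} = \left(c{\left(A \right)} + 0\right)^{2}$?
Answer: $\frac{1823}{9} \approx 202.56$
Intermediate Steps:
$C{\left(W,F \right)} = \frac{2}{9} + \frac{W}{9}$ ($C{\left(W,F \right)} = \frac{W + 2}{9} = \frac{2 + W}{9} = \frac{2}{9} + \frac{W}{9}$)
$E{\left(A \right)} = A^{2}$ ($E{\left(A \right)} = \left(A + 0\right)^{2} = A^{2}$)
$- 414 E{\left(C{\left(0,1 \right)} \right)} + 223 = - 414 \left(\frac{2}{9} + \frac{1}{9} \cdot 0\right)^{2} + 223 = - 414 \left(\frac{2}{9} + 0\right)^{2} + 223 = - 414 \left(\frac{2}{9}\right)^{2} + 223 = \left(-414\right) \frac{4}{81} + 223 = - \frac{184}{9} + 223 = \frac{1823}{9}$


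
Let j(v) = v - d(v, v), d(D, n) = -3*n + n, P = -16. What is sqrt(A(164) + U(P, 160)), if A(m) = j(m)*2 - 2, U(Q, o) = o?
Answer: sqrt(1142) ≈ 33.793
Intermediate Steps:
d(D, n) = -2*n
j(v) = 3*v (j(v) = v - (-2)*v = v + 2*v = 3*v)
A(m) = -2 + 6*m (A(m) = (3*m)*2 - 2 = 6*m - 2 = -2 + 6*m)
sqrt(A(164) + U(P, 160)) = sqrt((-2 + 6*164) + 160) = sqrt((-2 + 984) + 160) = sqrt(982 + 160) = sqrt(1142)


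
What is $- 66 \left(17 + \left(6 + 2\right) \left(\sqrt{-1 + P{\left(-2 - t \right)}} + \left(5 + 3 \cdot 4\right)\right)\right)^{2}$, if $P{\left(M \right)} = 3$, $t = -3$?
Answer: $-1553442 - 161568 \sqrt{2} \approx -1.7819 \cdot 10^{6}$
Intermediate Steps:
$- 66 \left(17 + \left(6 + 2\right) \left(\sqrt{-1 + P{\left(-2 - t \right)}} + \left(5 + 3 \cdot 4\right)\right)\right)^{2} = - 66 \left(17 + \left(6 + 2\right) \left(\sqrt{-1 + 3} + \left(5 + 3 \cdot 4\right)\right)\right)^{2} = - 66 \left(17 + 8 \left(\sqrt{2} + \left(5 + 12\right)\right)\right)^{2} = - 66 \left(17 + 8 \left(\sqrt{2} + 17\right)\right)^{2} = - 66 \left(17 + 8 \left(17 + \sqrt{2}\right)\right)^{2} = - 66 \left(17 + \left(136 + 8 \sqrt{2}\right)\right)^{2} = - 66 \left(153 + 8 \sqrt{2}\right)^{2}$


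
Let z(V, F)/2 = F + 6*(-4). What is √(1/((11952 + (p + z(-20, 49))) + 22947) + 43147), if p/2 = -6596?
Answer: 4*√1276523005310/21757 ≈ 207.72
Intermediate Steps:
z(V, F) = -48 + 2*F (z(V, F) = 2*(F + 6*(-4)) = 2*(F - 24) = 2*(-24 + F) = -48 + 2*F)
p = -13192 (p = 2*(-6596) = -13192)
√(1/((11952 + (p + z(-20, 49))) + 22947) + 43147) = √(1/((11952 + (-13192 + (-48 + 2*49))) + 22947) + 43147) = √(1/((11952 + (-13192 + (-48 + 98))) + 22947) + 43147) = √(1/((11952 + (-13192 + 50)) + 22947) + 43147) = √(1/((11952 - 13142) + 22947) + 43147) = √(1/(-1190 + 22947) + 43147) = √(1/21757 + 43147) = √(938749280/21757) = 4*√1276523005310/21757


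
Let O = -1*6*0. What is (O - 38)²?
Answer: 1444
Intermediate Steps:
O = 0 (O = -6*0 = 0)
(O - 38)² = (0 - 38)² = (-38)² = 1444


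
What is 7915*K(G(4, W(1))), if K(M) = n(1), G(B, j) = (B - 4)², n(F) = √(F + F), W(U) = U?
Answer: 7915*√2 ≈ 11194.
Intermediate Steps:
n(F) = √2*√F (n(F) = √(2*F) = √2*√F)
G(B, j) = (-4 + B)²
K(M) = √2 (K(M) = √2*√1 = √2*1 = √2)
7915*K(G(4, W(1))) = 7915*√2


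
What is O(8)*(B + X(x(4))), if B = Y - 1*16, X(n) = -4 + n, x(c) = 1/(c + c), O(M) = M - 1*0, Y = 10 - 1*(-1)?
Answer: -71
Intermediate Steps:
Y = 11 (Y = 10 + 1 = 11)
O(M) = M (O(M) = M + 0 = M)
x(c) = 1/(2*c)
B = -5 (B = 11 - 1*16 = 11 - 16 = -5)
O(8)*(B + X(x(4))) = 8*(-5 + (-4 + (½)/4)) = 8*(-5 + (-4 + (½)*(¼))) = 8*(-5 + (-4 + ⅛)) = 8*(-5 - 31/8) = 8*(-71/8) = -71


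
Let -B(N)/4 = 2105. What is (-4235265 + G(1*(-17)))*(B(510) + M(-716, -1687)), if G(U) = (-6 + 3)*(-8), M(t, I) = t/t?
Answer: 35656493979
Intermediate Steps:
B(N) = -8420 (B(N) = -4*2105 = -8420)
M(t, I) = 1
G(U) = 24 (G(U) = -3*(-8) = 24)
(-4235265 + G(1*(-17)))*(B(510) + M(-716, -1687)) = (-4235265 + 24)*(-8420 + 1) = -4235241*(-8419) = 35656493979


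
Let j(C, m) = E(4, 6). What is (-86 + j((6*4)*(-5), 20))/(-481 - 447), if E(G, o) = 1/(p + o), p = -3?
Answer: 257/2784 ≈ 0.092313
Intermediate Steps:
E(G, o) = 1/(-3 + o)
j(C, m) = ⅓ (j(C, m) = 1/(-3 + 6) = 1/3 = ⅓)
(-86 + j((6*4)*(-5), 20))/(-481 - 447) = (-86 + ⅓)/(-481 - 447) = -257/3/(-928) = -257/3*(-1/928) = 257/2784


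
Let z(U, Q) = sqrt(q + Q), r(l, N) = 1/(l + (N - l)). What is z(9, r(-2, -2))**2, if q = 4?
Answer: 7/2 ≈ 3.5000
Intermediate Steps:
r(l, N) = 1/N
z(U, Q) = sqrt(4 + Q)
z(9, r(-2, -2))**2 = (sqrt(4 + 1/(-2)))**2 = (sqrt(4 - 1/2))**2 = (sqrt(7/2))**2 = (sqrt(14)/2)**2 = 7/2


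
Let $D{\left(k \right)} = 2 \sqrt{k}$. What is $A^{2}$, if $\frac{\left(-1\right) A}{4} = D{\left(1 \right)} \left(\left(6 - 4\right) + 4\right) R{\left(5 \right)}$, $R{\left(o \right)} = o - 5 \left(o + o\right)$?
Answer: $4665600$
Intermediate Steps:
$R{\left(o \right)} = - 9 o$ ($R{\left(o \right)} = o - 5 \cdot 2 o = o - 10 o = - 9 o$)
$A = 2160$ ($A = - 4 \cdot 2 \sqrt{1} \left(\left(6 - 4\right) + 4\right) \left(\left(-9\right) 5\right) = - 4 \cdot 2 \cdot 1 \left(2 + 4\right) \left(-45\right) = - 4 \cdot 2 \cdot 6 \left(-45\right) = - 4 \cdot 12 \left(-45\right) = \left(-4\right) \left(-540\right) = 2160$)
$A^{2} = 2160^{2} = 4665600$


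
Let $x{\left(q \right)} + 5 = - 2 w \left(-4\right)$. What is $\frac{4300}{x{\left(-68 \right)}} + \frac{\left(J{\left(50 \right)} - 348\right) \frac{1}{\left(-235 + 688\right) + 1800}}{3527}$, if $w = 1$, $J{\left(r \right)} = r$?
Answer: $\frac{11389740802}{7946331} \approx 1433.3$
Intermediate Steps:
$x{\left(q \right)} = 3$ ($x{\left(q \right)} = -5 + \left(-2\right) 1 \left(-4\right) = -5 - -8 = -5 + 8 = 3$)
$\frac{4300}{x{\left(-68 \right)}} + \frac{\left(J{\left(50 \right)} - 348\right) \frac{1}{\left(-235 + 688\right) + 1800}}{3527} = \frac{4300}{3} + \frac{\left(50 - 348\right) \frac{1}{\left(-235 + 688\right) + 1800}}{3527} = 4300 \cdot \frac{1}{3} + - \frac{298}{453 + 1800} \cdot \frac{1}{3527} = \frac{4300}{3} + - \frac{298}{2253} \cdot \frac{1}{3527} = \frac{4300}{3} + \left(-298\right) \frac{1}{2253} \cdot \frac{1}{3527} = \frac{4300}{3} - \frac{298}{7946331} = \frac{11389740802}{7946331}$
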